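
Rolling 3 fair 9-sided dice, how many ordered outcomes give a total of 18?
Coefficient of x^18 in (x + x² + ... + x^9)^3. By inclusion-exclusion on dice exceeding 9: Σ_j (-1)^j C(3,j)·C(18-1-9j, 2) = C(3,0)·C(17,2) - C(3,1)·C(8,2) = 1·136 - 3·28 = 52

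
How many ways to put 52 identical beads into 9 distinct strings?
C(52+9-1, 9-1) = C(60, 8) = 2558620845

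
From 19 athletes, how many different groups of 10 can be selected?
C(19,10) = 19!/(10!×9!) = 92378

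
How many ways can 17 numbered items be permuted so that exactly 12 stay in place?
Choose the 12 fixed points C(17,12) = 6188, derange the rest: !5 = Σ_{j=0}^{5} (-1)^j·5!/j! = 120 - 120 + 60 - 20 + 5 - 1 = 44. Product = 6188 × 44 = 272272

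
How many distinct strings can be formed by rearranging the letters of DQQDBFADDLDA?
12! / (1! × 1! × 1! × 2! × 5! × 2!) = 997920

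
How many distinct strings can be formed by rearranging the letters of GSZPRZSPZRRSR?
13! / (1! × 3! × 4! × 3! × 2!) = 3603600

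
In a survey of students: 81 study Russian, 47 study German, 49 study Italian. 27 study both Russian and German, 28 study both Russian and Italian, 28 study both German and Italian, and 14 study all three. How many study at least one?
|A∪B∪C| = 81+47+49-27-28-28+14 = 108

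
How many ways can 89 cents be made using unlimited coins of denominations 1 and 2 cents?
Coefficient of x^89 in 1/(1-x^1) · 1/(1-x^2). Use j coins of 2 for j = 0..⌊89/2⌋ = 44, the rest in 1s: 44 + 1 = 45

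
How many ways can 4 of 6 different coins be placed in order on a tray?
P(6,4) = 6!/(6-4)! = 360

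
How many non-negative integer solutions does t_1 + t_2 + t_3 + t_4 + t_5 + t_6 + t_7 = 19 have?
C(19+7-1, 7-1) = C(25, 6) = 177100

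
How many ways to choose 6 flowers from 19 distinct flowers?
C(19,6) = 19!/(6!×13!) = 27132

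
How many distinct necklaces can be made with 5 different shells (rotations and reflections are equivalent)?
(5-1)!/2 = 24/2 = 12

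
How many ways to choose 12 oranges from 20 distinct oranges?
C(20,12) = 20!/(12!×8!) = 125970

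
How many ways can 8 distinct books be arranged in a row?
8! = 40320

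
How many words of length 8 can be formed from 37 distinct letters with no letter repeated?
P(37,8) = 37!/(37-8)! = 1556675366400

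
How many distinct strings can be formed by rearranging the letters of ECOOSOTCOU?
10! / (1! × 1! × 1! × 4! × 2! × 1!) = 75600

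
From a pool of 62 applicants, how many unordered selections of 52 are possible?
C(62,52) = 62!/(52!×10!) = 107518933731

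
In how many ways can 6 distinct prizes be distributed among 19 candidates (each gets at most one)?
P(19,6) = 19!/(19-6)! = 19535040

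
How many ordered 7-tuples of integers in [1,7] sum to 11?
Coefficient of x^11 in (x + x² + ... + x^7)^7. By inclusion-exclusion on dice exceeding 7: Σ_j (-1)^j C(7,j)·C(11-1-7j, 6) = C(7,0)·C(10,6) = 1·210 = 210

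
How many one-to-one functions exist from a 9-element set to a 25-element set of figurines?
P(25,9) = 25!/(25-9)! = 741354768000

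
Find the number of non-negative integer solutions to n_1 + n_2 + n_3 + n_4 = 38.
C(38+4-1, 4-1) = C(41, 3) = 10660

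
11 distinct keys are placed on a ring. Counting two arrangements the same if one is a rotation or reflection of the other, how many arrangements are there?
(11-1)!/2 = 3628800/2 = 1814400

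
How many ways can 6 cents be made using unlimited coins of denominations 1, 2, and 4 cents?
Coefficient of x^6 in 1/(1-x^1) · 1/(1-x^2) · 1/(1-x^4). Case on j = number of 4-cent coins (j = 0..1); remainder r = 6 - 4j is made from {1,2} in ⌊r/2⌋+1 ways. r = 6, 2 → 4 + 2 = 6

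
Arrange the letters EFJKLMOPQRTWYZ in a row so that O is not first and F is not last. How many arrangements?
By inclusion-exclusion: 14! - 2×(14-1)! + (14-2)! = 87178291200 - 12454041600 + 479001600 = 75203251200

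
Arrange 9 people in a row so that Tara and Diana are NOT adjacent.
Total - adjacent = 9! - (9-1)!×2 = 362880 - 80640 = 282240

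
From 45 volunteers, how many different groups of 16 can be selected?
C(45,16) = 45!/(16!×29!) = 646626422970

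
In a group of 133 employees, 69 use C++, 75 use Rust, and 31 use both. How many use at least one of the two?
|A∪B| = |A| + |B| - |A∩B| = 69 + 75 - 31 = 113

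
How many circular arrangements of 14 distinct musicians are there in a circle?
Circular: fix one position, arrange the rest. (14-1)! = 6227020800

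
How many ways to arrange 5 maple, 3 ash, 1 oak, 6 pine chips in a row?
15! / (5! × 3! × 1! × 6!) = 2522520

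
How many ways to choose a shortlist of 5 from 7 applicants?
C(7,5) = 7!/(5!×2!) = 21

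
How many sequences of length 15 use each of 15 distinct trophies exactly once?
15! = 1307674368000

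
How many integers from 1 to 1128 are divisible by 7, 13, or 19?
⌊1128/7⌋+⌊1128/13⌋+⌊1128/19⌋ - ⌊1128/91⌋-⌊1128/133⌋-⌊1128/247⌋ + ⌊1128/1729⌋ = 161+86+59 - 12-8-4 + 0 = 282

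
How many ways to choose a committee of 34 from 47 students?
C(47,34) = 47!/(34!×13!) = 140676848445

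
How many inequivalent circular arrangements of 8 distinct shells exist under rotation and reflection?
(8-1)!/2 = 5040/2 = 2520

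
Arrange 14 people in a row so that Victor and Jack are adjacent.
Treat as block: (14-1)! × 2! = 6227020800 × 2 = 12454041600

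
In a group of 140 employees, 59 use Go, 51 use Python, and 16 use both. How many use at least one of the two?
|A∪B| = |A| + |B| - |A∩B| = 59 + 51 - 16 = 94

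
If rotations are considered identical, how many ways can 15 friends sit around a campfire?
Circular: fix one position, arrange the rest. (15-1)! = 87178291200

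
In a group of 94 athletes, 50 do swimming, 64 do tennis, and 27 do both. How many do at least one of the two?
|A∪B| = |A| + |B| - |A∩B| = 50 + 64 - 27 = 87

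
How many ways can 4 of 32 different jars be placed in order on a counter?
P(32,4) = 32!/(32-4)! = 863040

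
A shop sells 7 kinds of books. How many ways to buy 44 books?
C(44+7-1, 7-1) = C(50, 6) = 15890700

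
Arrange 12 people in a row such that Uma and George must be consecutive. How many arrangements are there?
Treat the 2 as one block: (12-2+1)! × 2! = 39916800 × 2 = 79833600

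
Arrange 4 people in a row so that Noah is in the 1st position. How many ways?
Fix one position: (4-1)! = 6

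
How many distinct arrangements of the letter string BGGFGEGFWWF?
11! / (2! × 4! × 1! × 3! × 1!) = 138600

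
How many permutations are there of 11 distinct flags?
11! = 39916800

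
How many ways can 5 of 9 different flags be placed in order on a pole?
P(9,5) = 9!/(9-5)! = 15120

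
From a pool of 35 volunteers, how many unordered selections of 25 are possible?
C(35,25) = 35!/(25!×10!) = 183579396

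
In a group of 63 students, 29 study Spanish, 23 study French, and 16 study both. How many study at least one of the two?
|A∪B| = |A| + |B| - |A∩B| = 29 + 23 - 16 = 36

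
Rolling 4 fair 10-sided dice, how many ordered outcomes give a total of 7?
Coefficient of x^7 in (x + x² + ... + x^10)^4. By inclusion-exclusion on dice exceeding 10: Σ_j (-1)^j C(4,j)·C(7-1-10j, 3) = C(4,0)·C(6,3) = 1·20 = 20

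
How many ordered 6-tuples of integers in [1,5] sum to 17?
Coefficient of x^17 in (x + x² + ... + x^5)^6. By inclusion-exclusion on dice exceeding 5: Σ_j (-1)^j C(6,j)·C(17-1-5j, 5) = C(6,0)·C(16,5) - C(6,1)·C(11,5) + C(6,2)·C(6,5) = 1·4368 - 6·462 + 15·6 = 1686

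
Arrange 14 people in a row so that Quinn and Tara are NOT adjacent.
Total - adjacent = 14! - (14-1)!×2 = 87178291200 - 12454041600 = 74724249600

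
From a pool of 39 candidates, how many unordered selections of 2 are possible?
C(39,2) = 39!/(2!×37!) = 741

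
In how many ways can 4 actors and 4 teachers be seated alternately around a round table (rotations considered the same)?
Fix one of the actors: (4-1)! ways for the remaining actors, × 4! ways for the teachers = 6 × 24 = 144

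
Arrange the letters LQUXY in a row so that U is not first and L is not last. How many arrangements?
By inclusion-exclusion: 5! - 2×(5-1)! + (5-2)! = 120 - 48 + 6 = 78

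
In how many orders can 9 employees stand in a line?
9! = 362880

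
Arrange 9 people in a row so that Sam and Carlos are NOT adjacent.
Total - adjacent = 9! - (9-1)!×2 = 362880 - 80640 = 282240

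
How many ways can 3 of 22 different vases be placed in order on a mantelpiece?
P(22,3) = 22!/(22-3)! = 9240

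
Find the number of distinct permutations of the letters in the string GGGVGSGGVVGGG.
13! / (3! × 9! × 1!) = 2860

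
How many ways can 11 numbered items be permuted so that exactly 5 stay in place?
Choose the 5 fixed points C(11,5) = 462, derange the rest: !6 = Σ_{j=0}^{6} (-1)^j·6!/j! = 720 - 720 + 360 - 120 + 30 - 6 + 1 = 265. Product = 462 × 265 = 122430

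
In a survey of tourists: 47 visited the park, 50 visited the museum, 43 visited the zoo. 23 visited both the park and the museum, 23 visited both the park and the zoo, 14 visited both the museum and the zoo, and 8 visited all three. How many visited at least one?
|A∪B∪C| = 47+50+43-23-23-14+8 = 88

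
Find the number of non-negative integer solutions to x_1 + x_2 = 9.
C(9+2-1, 2-1) = C(10, 1) = 10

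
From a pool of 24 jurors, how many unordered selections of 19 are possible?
C(24,19) = 24!/(19!×5!) = 42504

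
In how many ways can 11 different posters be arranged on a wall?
11! = 39916800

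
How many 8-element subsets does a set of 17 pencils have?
C(17,8) = 17!/(8!×9!) = 24310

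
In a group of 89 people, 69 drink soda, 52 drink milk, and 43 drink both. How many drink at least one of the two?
|A∪B| = |A| + |B| - |A∩B| = 69 + 52 - 43 = 78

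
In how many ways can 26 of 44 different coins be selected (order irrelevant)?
C(44,26) = 44!/(26!×18!) = 1029530696964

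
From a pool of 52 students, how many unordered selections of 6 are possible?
C(52,6) = 52!/(6!×46!) = 20358520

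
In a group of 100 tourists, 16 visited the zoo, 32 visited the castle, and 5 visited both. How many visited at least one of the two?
|A∪B| = |A| + |B| - |A∩B| = 16 + 32 - 5 = 43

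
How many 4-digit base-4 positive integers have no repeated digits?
First digit: 3 choices (nonzero). Then descending: 3 × 3 × 2 × 1 = 18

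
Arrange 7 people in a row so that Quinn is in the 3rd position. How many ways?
Fix one position: (7-1)! = 720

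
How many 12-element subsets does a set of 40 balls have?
C(40,12) = 40!/(12!×28!) = 5586853480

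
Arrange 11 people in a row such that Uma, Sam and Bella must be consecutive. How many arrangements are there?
Treat the 3 as one block: (11-3+1)! × 3! = 362880 × 6 = 2177280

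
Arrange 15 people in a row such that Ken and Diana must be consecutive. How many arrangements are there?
Treat the 2 as one block: (15-2+1)! × 2! = 87178291200 × 2 = 174356582400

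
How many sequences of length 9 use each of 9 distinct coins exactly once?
9! = 362880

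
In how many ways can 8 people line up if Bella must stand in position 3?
Fix one position: (8-1)! = 5040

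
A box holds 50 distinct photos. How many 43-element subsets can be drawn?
C(50,43) = 50!/(43!×7!) = 99884400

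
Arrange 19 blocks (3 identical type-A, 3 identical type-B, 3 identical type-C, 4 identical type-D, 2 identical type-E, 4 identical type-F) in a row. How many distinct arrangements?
19! / (3! × 3! × 3! × 4! × 2! × 4!) = 488864376000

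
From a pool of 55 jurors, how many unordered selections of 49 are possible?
C(55,49) = 55!/(49!×6!) = 28989675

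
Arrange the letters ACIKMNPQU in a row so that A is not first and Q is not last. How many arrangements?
By inclusion-exclusion: 9! - 2×(9-1)! + (9-2)! = 362880 - 80640 + 5040 = 287280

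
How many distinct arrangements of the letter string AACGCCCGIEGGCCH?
15! / (1! × 1! × 6! × 4! × 1! × 2!) = 37837800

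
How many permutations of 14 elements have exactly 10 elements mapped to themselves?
Choose the 10 fixed points C(14,10) = 1001, derange the rest: !4 = Σ_{j=0}^{4} (-1)^j·4!/j! = 24 - 24 + 12 - 4 + 1 = 9. Product = 1001 × 9 = 9009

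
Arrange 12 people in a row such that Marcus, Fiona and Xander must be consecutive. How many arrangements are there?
Treat the 3 as one block: (12-3+1)! × 3! = 3628800 × 6 = 21772800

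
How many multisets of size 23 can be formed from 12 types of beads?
C(23+12-1, 12-1) = C(34, 11) = 286097760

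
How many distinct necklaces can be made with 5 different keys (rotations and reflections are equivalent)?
(5-1)!/2 = 24/2 = 12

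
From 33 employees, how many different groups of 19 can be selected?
C(33,19) = 33!/(19!×14!) = 818809200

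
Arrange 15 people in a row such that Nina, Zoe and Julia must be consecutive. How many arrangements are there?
Treat the 3 as one block: (15-3+1)! × 3! = 6227020800 × 6 = 37362124800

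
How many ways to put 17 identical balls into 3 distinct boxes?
C(17+3-1, 3-1) = C(19, 2) = 171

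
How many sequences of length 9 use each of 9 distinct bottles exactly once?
9! = 362880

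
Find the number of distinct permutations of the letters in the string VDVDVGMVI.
9! / (1! × 2! × 4! × 1! × 1!) = 7560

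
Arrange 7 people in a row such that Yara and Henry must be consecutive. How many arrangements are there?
Treat the 2 as one block: (7-2+1)! × 2! = 720 × 2 = 1440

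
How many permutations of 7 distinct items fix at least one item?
Complement of the derangements. !7 = Σ_{j=0}^{7} (-1)^j·7!/j! = 5040 - 5040 + 2520 - 840 + 210 - 42 + 7 - 1 = 1854. 7! - !7 = 5040 - 1854 = 3186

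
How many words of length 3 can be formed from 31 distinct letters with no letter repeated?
P(31,3) = 31!/(31-3)! = 26970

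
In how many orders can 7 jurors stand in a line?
7! = 5040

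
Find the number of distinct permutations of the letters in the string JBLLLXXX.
8! / (3! × 1! × 3! × 1!) = 1120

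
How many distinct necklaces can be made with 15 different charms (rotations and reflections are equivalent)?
(15-1)!/2 = 87178291200/2 = 43589145600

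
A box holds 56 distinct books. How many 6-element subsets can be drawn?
C(56,6) = 56!/(6!×50!) = 32468436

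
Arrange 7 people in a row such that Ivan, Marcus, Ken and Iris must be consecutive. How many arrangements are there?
Treat the 4 as one block: (7-4+1)! × 4! = 24 × 24 = 576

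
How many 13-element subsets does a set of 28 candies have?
C(28,13) = 28!/(13!×15!) = 37442160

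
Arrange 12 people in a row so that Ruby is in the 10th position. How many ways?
Fix one position: (12-1)! = 39916800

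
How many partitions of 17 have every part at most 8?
Let r_j(i) = number of partitions of i into parts ≤ j, for i = 0..17. r_1(i) = 1 for all i; r_j(i) = r_{j-1}(i) + r_j(i-j). Rows j = 2..8: ≤2: 1 1 2 2 3 3 4 4 5 5 6 6 7 7 8 8 9 9; ≤3: 1 1 2 3 4 5 7 8 10 12 14 16 19 21 24 27 30 33; ≤4: 1 1 2 3 5 6 9 11 15 18 23 27 34 39 47 54 64 72; ≤5: 1 1 2 3 5 7 10 13 18 23 30 37 47 57 70 84 101 119; ≤6: 1 1 2 3 5 7 11 14 20 26 35 44 58 71 90 110 136 163; ≤7: 1 1 2 3 5 7 11 15 21 28 38 49 65 82 105 131 164 201; ≤8: 1 1 2 3 5 7 11 15 22 29 40 52 70 89 116 146 186 230. r_8(17) = 230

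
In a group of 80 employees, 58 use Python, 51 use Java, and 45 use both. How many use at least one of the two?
|A∪B| = |A| + |B| - |A∩B| = 58 + 51 - 45 = 64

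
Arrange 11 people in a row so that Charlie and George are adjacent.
Treat as block: (11-1)! × 2! = 3628800 × 2 = 7257600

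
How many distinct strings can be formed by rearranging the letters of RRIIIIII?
8! / (6! × 2!) = 28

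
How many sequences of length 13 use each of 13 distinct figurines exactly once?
13! = 6227020800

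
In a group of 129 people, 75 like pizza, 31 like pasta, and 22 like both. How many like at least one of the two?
|A∪B| = |A| + |B| - |A∩B| = 75 + 31 - 22 = 84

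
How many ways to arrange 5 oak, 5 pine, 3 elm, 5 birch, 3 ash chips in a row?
21! / (5! × 5! × 3! × 5! × 3!) = 821292151680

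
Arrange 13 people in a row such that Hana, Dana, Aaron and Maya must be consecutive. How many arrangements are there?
Treat the 4 as one block: (13-4+1)! × 4! = 3628800 × 24 = 87091200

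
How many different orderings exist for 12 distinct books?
12! = 479001600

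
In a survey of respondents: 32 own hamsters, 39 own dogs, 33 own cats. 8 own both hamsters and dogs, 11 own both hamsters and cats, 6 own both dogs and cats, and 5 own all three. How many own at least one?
|A∪B∪C| = 32+39+33-8-11-6+5 = 84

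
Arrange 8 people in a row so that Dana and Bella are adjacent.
Treat as block: (8-1)! × 2! = 5040 × 2 = 10080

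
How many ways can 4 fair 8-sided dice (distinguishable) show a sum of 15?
Coefficient of x^15 in (x + x² + ... + x^8)^4. By inclusion-exclusion on dice exceeding 8: Σ_j (-1)^j C(4,j)·C(15-1-8j, 3) = C(4,0)·C(14,3) - C(4,1)·C(6,3) = 1·364 - 4·20 = 284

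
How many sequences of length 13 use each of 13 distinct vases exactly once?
13! = 6227020800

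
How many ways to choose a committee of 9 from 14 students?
C(14,9) = 14!/(9!×5!) = 2002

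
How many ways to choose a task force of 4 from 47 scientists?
C(47,4) = 47!/(4!×43!) = 178365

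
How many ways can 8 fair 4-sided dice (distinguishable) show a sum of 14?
Coefficient of x^14 in (x + x² + ... + x^4)^8. By inclusion-exclusion on dice exceeding 4: Σ_j (-1)^j C(8,j)·C(14-1-4j, 7) = C(8,0)·C(13,7) - C(8,1)·C(9,7) = 1·1716 - 8·36 = 1428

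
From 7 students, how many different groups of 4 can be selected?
C(7,4) = 7!/(4!×3!) = 35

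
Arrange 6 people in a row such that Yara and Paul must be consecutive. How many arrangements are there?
Treat the 2 as one block: (6-2+1)! × 2! = 120 × 2 = 240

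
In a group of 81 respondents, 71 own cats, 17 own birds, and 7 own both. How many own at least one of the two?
|A∪B| = |A| + |B| - |A∩B| = 71 + 17 - 7 = 81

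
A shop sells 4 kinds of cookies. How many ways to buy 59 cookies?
C(59+4-1, 4-1) = C(62, 3) = 37820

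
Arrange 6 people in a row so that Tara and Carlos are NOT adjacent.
Total - adjacent = 6! - (6-1)!×2 = 720 - 240 = 480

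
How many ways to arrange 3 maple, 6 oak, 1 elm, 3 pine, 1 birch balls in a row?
14! / (3! × 6! × 1! × 3! × 1!) = 3363360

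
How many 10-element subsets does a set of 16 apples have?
C(16,10) = 16!/(10!×6!) = 8008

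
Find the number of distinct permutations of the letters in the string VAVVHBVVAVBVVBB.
15! / (2! × 4! × 8! × 1!) = 675675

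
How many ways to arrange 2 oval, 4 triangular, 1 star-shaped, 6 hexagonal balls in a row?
13! / (2! × 4! × 1! × 6!) = 180180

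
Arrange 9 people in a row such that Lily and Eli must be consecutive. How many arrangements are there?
Treat the 2 as one block: (9-2+1)! × 2! = 40320 × 2 = 80640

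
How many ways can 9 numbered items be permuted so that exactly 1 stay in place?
Choose the 1 fixed point C(9,1) = 9, derange the rest: !8 = Σ_{j=0}^{8} (-1)^j·8!/j! = 40320 - 40320 + 20160 - 6720 + 1680 - 336 + 56 - 8 + 1 = 14833. Product = 9 × 14833 = 133497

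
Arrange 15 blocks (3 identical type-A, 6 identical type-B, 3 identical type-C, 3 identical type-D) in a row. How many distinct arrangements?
15! / (3! × 6! × 3! × 3!) = 8408400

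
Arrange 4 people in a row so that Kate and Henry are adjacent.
Treat as block: (4-1)! × 2! = 6 × 2 = 12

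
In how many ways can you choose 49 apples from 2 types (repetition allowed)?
C(49+2-1, 2-1) = C(50, 1) = 50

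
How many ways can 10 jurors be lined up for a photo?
10! = 3628800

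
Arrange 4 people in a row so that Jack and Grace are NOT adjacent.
Total - adjacent = 4! - (4-1)!×2 = 24 - 12 = 12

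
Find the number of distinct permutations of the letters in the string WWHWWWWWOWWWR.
13! / (1! × 1! × 1! × 10!) = 1716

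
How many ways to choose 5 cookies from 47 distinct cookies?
C(47,5) = 47!/(5!×42!) = 1533939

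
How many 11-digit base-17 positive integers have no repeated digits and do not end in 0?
Last digit: 16 nonzero choices. First digit: 15 (nonzero, ≠last). Middle 9: P(15,9) = 1816214400. Total = 435891456000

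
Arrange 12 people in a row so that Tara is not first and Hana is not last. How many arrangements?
By inclusion-exclusion: 12! - 2×(12-1)! + (12-2)! = 479001600 - 79833600 + 3628800 = 402796800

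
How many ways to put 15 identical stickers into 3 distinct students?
C(15+3-1, 3-1) = C(17, 2) = 136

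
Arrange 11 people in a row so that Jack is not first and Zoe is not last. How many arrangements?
By inclusion-exclusion: 11! - 2×(11-1)! + (11-2)! = 39916800 - 7257600 + 362880 = 33022080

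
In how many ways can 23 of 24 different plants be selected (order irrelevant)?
C(24,23) = 24!/(23!×1!) = 24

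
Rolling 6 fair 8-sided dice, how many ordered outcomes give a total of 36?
Coefficient of x^36 in (x + x² + ... + x^8)^6. By inclusion-exclusion on dice exceeding 8: Σ_j (-1)^j C(6,j)·C(36-1-8j, 5) = C(6,0)·C(35,5) - C(6,1)·C(27,5) + C(6,2)·C(19,5) - C(6,3)·C(11,5) = 1·324632 - 6·80730 + 15·11628 - 20·462 = 5432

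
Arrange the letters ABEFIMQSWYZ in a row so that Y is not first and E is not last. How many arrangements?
By inclusion-exclusion: 11! - 2×(11-1)! + (11-2)! = 39916800 - 7257600 + 362880 = 33022080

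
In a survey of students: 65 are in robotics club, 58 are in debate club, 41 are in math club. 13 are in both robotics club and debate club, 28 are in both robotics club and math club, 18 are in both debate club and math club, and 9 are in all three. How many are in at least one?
|A∪B∪C| = 65+58+41-13-28-18+9 = 114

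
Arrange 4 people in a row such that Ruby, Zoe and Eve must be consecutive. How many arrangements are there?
Treat the 3 as one block: (4-3+1)! × 3! = 2 × 6 = 12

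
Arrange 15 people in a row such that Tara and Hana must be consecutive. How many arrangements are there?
Treat the 2 as one block: (15-2+1)! × 2! = 87178291200 × 2 = 174356582400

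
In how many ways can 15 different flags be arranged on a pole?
15! = 1307674368000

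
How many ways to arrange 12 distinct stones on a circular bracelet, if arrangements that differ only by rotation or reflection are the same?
(12-1)!/2 = 39916800/2 = 19958400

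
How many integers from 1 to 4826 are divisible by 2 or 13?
⌊4826/2⌋ + ⌊4826/13⌋ - ⌊4826/26⌋ = 2413 + 371 - 185 = 2599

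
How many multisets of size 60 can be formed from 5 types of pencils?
C(60+5-1, 5-1) = C(64, 4) = 635376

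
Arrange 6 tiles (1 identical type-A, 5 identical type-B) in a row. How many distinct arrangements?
6! / (1! × 5!) = 6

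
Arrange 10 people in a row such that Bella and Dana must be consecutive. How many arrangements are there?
Treat the 2 as one block: (10-2+1)! × 2! = 362880 × 2 = 725760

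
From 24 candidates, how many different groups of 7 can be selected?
C(24,7) = 24!/(7!×17!) = 346104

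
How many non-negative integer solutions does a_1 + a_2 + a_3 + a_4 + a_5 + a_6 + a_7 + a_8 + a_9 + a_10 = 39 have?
C(39+10-1, 10-1) = C(48, 9) = 1677106640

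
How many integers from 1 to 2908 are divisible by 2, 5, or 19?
⌊2908/2⌋+⌊2908/5⌋+⌊2908/19⌋ - ⌊2908/10⌋-⌊2908/38⌋-⌊2908/95⌋ + ⌊2908/190⌋ = 1454+581+153 - 290-76-30 + 15 = 1807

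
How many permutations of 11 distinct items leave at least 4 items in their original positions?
Exactly j fixed points: C(11,j)·!(11-j); sum over j ≥ 4 (derangement numbers via !m = (m-1)·(!(m-1) + !(m-2)): !0..!7 = 1, 0, 1, 2, 9, 44, 265, 1854). Σ_{j=4}^{11} C(11,j)·!(11-j) = C(11,4)·!7 + C(11,5)·!6 + C(11,6)·!5 + C(11,7)·!4 + C(11,8)·!3 + C(11,9)·!2 + C(11,10)·!1 + C(11,11)·!0 = 330·1854 + 462·265 + 462·44 + 330·9 + 165·2 + 55·1 + 11·0 + 1·1 = 757934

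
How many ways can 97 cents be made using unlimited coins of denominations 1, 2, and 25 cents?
Coefficient of x^97 in 1/(1-x^1) · 1/(1-x^2) · 1/(1-x^25). Case on j = number of 25-cent coins (j = 0..3); remainder r = 97 - 25j is made from {1,2} in ⌊r/2⌋+1 ways. r = 97, 72, 47, 22 → 49 + 37 + 24 + 12 = 122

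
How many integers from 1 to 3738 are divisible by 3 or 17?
⌊3738/3⌋ + ⌊3738/17⌋ - ⌊3738/51⌋ = 1246 + 219 - 73 = 1392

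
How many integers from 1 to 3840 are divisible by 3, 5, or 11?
⌊3840/3⌋+⌊3840/5⌋+⌊3840/11⌋ - ⌊3840/15⌋-⌊3840/33⌋-⌊3840/55⌋ + ⌊3840/165⌋ = 1280+768+349 - 256-116-69 + 23 = 1979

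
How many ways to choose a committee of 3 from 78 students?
C(78,3) = 78!/(3!×75!) = 76076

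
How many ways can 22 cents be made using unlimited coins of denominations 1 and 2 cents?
Coefficient of x^22 in 1/(1-x^1) · 1/(1-x^2). Use j coins of 2 for j = 0..⌊22/2⌋ = 11, the rest in 1s: 11 + 1 = 12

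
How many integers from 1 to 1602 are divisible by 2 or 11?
⌊1602/2⌋ + ⌊1602/11⌋ - ⌊1602/22⌋ = 801 + 145 - 72 = 874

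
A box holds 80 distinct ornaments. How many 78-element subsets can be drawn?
C(80,78) = 80!/(78!×2!) = 3160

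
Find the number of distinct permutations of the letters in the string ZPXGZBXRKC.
10! / (1! × 1! × 2! × 2! × 1! × 1! × 1! × 1!) = 907200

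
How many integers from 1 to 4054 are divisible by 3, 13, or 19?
⌊4054/3⌋+⌊4054/13⌋+⌊4054/19⌋ - ⌊4054/39⌋-⌊4054/57⌋-⌊4054/247⌋ + ⌊4054/741⌋ = 1351+311+213 - 103-71-16 + 5 = 1690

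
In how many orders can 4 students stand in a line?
4! = 24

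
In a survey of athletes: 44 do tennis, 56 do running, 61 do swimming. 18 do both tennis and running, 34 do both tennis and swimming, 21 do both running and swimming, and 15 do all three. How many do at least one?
|A∪B∪C| = 44+56+61-18-34-21+15 = 103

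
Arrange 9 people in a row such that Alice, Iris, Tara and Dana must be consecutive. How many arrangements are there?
Treat the 4 as one block: (9-4+1)! × 4! = 720 × 24 = 17280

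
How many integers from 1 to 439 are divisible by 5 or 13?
⌊439/5⌋ + ⌊439/13⌋ - ⌊439/65⌋ = 87 + 33 - 6 = 114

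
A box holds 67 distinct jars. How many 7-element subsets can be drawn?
C(67,7) = 67!/(7!×60!) = 869648208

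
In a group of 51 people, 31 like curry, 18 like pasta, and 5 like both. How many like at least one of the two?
|A∪B| = |A| + |B| - |A∩B| = 31 + 18 - 5 = 44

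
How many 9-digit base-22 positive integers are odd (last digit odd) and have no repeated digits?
Last∈{1,3,5,7,9,11,13,15,17,19,21}. Last=0: 0. Last nonzero: 11×20×P(20,7) = 85954176000. Total = 85954176000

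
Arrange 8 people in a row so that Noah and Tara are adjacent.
Treat as block: (8-1)! × 2! = 5040 × 2 = 10080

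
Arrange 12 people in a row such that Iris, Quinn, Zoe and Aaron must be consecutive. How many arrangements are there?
Treat the 4 as one block: (12-4+1)! × 4! = 362880 × 24 = 8709120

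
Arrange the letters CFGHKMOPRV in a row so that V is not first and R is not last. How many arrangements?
By inclusion-exclusion: 10! - 2×(10-1)! + (10-2)! = 3628800 - 725760 + 40320 = 2943360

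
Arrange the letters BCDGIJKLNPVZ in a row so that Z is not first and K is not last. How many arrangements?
By inclusion-exclusion: 12! - 2×(12-1)! + (12-2)! = 479001600 - 79833600 + 3628800 = 402796800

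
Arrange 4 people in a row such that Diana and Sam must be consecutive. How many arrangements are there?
Treat the 2 as one block: (4-2+1)! × 2! = 6 × 2 = 12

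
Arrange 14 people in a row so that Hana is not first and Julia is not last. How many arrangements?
By inclusion-exclusion: 14! - 2×(14-1)! + (14-2)! = 87178291200 - 12454041600 + 479001600 = 75203251200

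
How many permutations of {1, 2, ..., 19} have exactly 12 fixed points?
Choose the 12 fixed points C(19,12) = 50388, derange the rest: !7 = Σ_{j=0}^{7} (-1)^j·7!/j! = 5040 - 5040 + 2520 - 840 + 210 - 42 + 7 - 1 = 1854. Product = 50388 × 1854 = 93419352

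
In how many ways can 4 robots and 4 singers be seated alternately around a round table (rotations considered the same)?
Fix one of the robots: (4-1)! ways for the remaining robots, × 4! ways for the singers = 6 × 24 = 144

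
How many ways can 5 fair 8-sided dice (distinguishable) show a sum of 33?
Coefficient of x^33 in (x + x² + ... + x^8)^5. By inclusion-exclusion on dice exceeding 8: Σ_j (-1)^j C(5,j)·C(33-1-8j, 4) = C(5,0)·C(32,4) - C(5,1)·C(24,4) + C(5,2)·C(16,4) - C(5,3)·C(8,4) = 1·35960 - 5·10626 + 10·1820 - 10·70 = 330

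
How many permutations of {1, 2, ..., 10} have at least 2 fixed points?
Exactly j fixed points: C(10,j)·!(10-j); sum over j ≥ 2 (derangement numbers via !m = (m-1)·(!(m-1) + !(m-2)): !0..!8 = 1, 0, 1, 2, 9, 44, 265, 1854, 14833). Σ_{j=2}^{10} C(10,j)·!(10-j) = C(10,2)·!8 + C(10,3)·!7 + C(10,4)·!6 + C(10,5)·!5 + C(10,6)·!4 + C(10,7)·!3 + C(10,8)·!2 + C(10,9)·!1 + C(10,10)·!0 = 45·14833 + 120·1854 + 210·265 + 252·44 + 210·9 + 120·2 + 45·1 + 10·0 + 1·1 = 958879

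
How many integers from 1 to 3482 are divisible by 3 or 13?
⌊3482/3⌋ + ⌊3482/13⌋ - ⌊3482/39⌋ = 1160 + 267 - 89 = 1338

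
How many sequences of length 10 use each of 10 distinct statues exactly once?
10! = 3628800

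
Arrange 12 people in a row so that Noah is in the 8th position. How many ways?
Fix one position: (12-1)! = 39916800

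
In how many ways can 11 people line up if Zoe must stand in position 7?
Fix one position: (11-1)! = 3628800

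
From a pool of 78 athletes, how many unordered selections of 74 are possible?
C(78,74) = 78!/(74!×4!) = 1426425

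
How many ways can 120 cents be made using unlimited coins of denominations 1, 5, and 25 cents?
Coefficient of x^120 in 1/(1-x^1) · 1/(1-x^5) · 1/(1-x^25). Case on j = number of 25-cent coins (j = 0..4); remainder r = 120 - 25j is made from {1,5} in ⌊r/5⌋+1 ways. r = 120, 95, 70, 45, 20 → 25 + 20 + 15 + 10 + 5 = 75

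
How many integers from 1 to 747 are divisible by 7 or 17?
⌊747/7⌋ + ⌊747/17⌋ - ⌊747/119⌋ = 106 + 43 - 6 = 143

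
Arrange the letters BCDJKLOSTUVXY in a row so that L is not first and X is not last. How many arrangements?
By inclusion-exclusion: 13! - 2×(13-1)! + (13-2)! = 6227020800 - 958003200 + 39916800 = 5308934400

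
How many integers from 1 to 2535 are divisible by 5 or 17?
⌊2535/5⌋ + ⌊2535/17⌋ - ⌊2535/85⌋ = 507 + 149 - 29 = 627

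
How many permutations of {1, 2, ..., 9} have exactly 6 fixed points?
Choose the 6 fixed points C(9,6) = 84, derange the rest: !3 = Σ_{j=0}^{3} (-1)^j·3!/j! = 6 - 6 + 3 - 1 = 2. Product = 84 × 2 = 168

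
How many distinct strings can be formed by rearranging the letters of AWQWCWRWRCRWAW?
14! / (2! × 1! × 2! × 3! × 6!) = 5045040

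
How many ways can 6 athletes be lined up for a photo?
6! = 720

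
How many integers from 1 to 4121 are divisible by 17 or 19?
⌊4121/17⌋ + ⌊4121/19⌋ - ⌊4121/323⌋ = 242 + 216 - 12 = 446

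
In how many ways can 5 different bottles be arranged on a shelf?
5! = 120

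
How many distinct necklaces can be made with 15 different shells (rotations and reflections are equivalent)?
(15-1)!/2 = 87178291200/2 = 43589145600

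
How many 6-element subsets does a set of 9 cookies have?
C(9,6) = 9!/(6!×3!) = 84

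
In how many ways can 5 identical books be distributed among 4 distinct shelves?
C(5+4-1, 4-1) = C(8, 3) = 56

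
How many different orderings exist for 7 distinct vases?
7! = 5040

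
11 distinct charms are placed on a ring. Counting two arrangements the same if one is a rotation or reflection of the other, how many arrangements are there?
(11-1)!/2 = 3628800/2 = 1814400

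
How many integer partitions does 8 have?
Pentagonal recurrence p(n) = p(n-1) + p(n-2) - p(n-5) - p(n-7) + p(n-12) + p(n-15) - ... gives p(0..7) = 1, 1, 2, 3, 5, 7, 11, 15. p(8) = p(7) + p(6) - p(3) - p(1) = 15 + 11 - 3 - 1 = 22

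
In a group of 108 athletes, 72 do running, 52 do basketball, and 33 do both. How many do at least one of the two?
|A∪B| = |A| + |B| - |A∩B| = 72 + 52 - 33 = 91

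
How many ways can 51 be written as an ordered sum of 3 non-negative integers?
C(51+3-1, 3-1) = C(53, 2) = 1378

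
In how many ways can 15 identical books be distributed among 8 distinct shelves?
C(15+8-1, 8-1) = C(22, 7) = 170544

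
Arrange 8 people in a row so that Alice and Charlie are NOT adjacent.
Total - adjacent = 8! - (8-1)!×2 = 40320 - 10080 = 30240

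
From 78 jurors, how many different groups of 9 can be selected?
C(78,9) = 78!/(9!×69!) = 182364632450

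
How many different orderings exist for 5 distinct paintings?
5! = 120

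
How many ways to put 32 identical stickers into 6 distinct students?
C(32+6-1, 6-1) = C(37, 5) = 435897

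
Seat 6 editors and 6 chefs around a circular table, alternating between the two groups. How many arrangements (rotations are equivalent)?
Fix one of the editors: (6-1)! ways for the remaining editors, × 6! ways for the chefs = 120 × 720 = 86400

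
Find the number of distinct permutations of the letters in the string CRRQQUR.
7! / (1! × 1! × 2! × 3!) = 420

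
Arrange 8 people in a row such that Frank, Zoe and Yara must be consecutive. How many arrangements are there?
Treat the 3 as one block: (8-3+1)! × 3! = 720 × 6 = 4320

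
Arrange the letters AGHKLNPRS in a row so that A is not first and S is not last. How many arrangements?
By inclusion-exclusion: 9! - 2×(9-1)! + (9-2)! = 362880 - 80640 + 5040 = 287280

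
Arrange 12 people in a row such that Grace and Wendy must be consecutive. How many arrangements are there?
Treat the 2 as one block: (12-2+1)! × 2! = 39916800 × 2 = 79833600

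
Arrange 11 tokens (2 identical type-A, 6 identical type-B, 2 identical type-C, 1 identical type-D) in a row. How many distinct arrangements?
11! / (2! × 6! × 2! × 1!) = 13860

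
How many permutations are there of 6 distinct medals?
6! = 720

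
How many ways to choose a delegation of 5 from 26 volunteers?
C(26,5) = 26!/(5!×21!) = 65780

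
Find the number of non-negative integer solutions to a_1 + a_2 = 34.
C(34+2-1, 2-1) = C(35, 1) = 35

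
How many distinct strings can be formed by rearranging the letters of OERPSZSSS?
9! / (4! × 1! × 1! × 1! × 1! × 1!) = 15120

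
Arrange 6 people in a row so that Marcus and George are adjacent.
Treat as block: (6-1)! × 2! = 120 × 2 = 240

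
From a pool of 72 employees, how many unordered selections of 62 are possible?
C(72,62) = 72!/(62!×10!) = 536211932256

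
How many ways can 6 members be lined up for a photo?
6! = 720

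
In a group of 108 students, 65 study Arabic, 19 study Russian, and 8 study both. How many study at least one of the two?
|A∪B| = |A| + |B| - |A∩B| = 65 + 19 - 8 = 76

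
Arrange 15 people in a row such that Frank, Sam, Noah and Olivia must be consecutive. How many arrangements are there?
Treat the 4 as one block: (15-4+1)! × 4! = 479001600 × 24 = 11496038400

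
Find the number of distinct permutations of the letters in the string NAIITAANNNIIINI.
15! / (3! × 5! × 1! × 6!) = 2522520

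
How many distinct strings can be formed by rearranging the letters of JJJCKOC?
7! / (2! × 1! × 3! × 1!) = 420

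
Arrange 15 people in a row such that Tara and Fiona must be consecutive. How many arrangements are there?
Treat the 2 as one block: (15-2+1)! × 2! = 87178291200 × 2 = 174356582400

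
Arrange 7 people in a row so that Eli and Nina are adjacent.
Treat as block: (7-1)! × 2! = 720 × 2 = 1440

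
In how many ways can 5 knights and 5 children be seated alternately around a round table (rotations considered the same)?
Fix one of the knights: (5-1)! ways for the remaining knights, × 5! ways for the children = 24 × 120 = 2880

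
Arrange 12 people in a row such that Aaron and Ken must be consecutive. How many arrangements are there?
Treat the 2 as one block: (12-2+1)! × 2! = 39916800 × 2 = 79833600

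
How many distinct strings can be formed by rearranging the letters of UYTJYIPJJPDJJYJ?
15! / (1! × 2! × 1! × 6! × 1! × 3! × 1!) = 151351200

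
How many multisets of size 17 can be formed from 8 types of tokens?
C(17+8-1, 8-1) = C(24, 7) = 346104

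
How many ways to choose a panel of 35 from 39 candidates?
C(39,35) = 39!/(35!×4!) = 82251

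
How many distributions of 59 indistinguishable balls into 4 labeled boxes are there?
C(59+4-1, 4-1) = C(62, 3) = 37820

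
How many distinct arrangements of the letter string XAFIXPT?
7! / (1! × 1! × 1! × 2! × 1! × 1!) = 2520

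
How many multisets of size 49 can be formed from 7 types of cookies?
C(49+7-1, 7-1) = C(55, 6) = 28989675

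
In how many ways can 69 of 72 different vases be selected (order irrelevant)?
C(72,69) = 72!/(69!×3!) = 59640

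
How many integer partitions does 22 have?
Pentagonal recurrence p(n) = p(n-1) + p(n-2) - p(n-5) - p(n-7) + p(n-12) + p(n-15) - ... gives p(0..21) = 1, 1, 2, 3, 5, 7, 11, 15, 22, 30, 42, 56, 77, 101, 135, 176, 231, 297, 385, 490, 627, 792. p(22) = p(21) + p(20) - p(17) - p(15) + p(10) + p(7) - p(0) = 792 + 627 - 297 - 176 + 42 + 15 - 1 = 1002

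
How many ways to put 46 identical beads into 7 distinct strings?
C(46+7-1, 7-1) = C(52, 6) = 20358520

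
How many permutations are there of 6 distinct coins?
6! = 720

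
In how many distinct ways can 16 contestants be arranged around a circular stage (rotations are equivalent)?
Circular: fix one position, arrange the rest. (16-1)! = 1307674368000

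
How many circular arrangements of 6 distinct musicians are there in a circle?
Circular: fix one position, arrange the rest. (6-1)! = 120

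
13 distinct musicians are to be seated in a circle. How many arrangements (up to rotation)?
Circular: fix one position, arrange the rest. (13-1)! = 479001600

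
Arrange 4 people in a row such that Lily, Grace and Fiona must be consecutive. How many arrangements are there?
Treat the 3 as one block: (4-3+1)! × 3! = 2 × 6 = 12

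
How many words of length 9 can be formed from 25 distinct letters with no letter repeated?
P(25,9) = 25!/(25-9)! = 741354768000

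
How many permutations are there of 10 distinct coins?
10! = 3628800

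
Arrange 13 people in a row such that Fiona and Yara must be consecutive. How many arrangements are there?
Treat the 2 as one block: (13-2+1)! × 2! = 479001600 × 2 = 958003200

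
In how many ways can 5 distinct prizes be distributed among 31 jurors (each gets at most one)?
P(31,5) = 31!/(31-5)! = 20389320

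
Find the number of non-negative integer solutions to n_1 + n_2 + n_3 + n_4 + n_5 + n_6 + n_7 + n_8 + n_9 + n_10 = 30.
C(30+10-1, 10-1) = C(39, 9) = 211915132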